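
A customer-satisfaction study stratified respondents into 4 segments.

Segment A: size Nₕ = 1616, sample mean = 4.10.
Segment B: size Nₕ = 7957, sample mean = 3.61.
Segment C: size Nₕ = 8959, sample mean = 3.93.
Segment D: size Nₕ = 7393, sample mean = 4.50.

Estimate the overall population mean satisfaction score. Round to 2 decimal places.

N = 25925; weights Wₕ = Nₕ/N = (0.0623, 0.3069, 0.3456, 0.2852).
x̄_st = Σ Wₕ·x̄ₕ = 0.0623·4.10 + 0.3069·3.61 + 0.3456·3.93 + 0.2852·4.50 ≈ 4.0049...
→ 4.00.

4.00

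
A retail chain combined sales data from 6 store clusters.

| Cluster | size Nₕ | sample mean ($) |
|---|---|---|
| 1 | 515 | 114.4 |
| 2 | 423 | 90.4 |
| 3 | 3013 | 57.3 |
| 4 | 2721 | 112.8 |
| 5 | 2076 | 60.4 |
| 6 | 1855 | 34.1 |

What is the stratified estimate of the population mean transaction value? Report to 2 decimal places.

N = 10603; weights Wₕ = Nₕ/N = (0.0486, 0.0399, 0.2842, 0.2566, 0.1958, 0.1750).
x̄_st = Σ Wₕ·x̄ₕ = 0.0486·114.4 + 0.0399·90.4 + 0.2842·57.3 + 0.2566·112.8 + 0.1958·60.4 + 0.1750·34.1 ≈ 72.1847...
→ 72.18.

72.18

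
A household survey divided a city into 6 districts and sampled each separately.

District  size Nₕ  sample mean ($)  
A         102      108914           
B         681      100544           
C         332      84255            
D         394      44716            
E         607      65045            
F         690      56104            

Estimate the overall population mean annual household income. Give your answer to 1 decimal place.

x̄_st = (Σ Nₕx̄ₕ) / (Σ Nₕ) = (102·108914 + 681·100544 + 332·84255 + 394·44716 + 607·65045 + 690·56104) / 2806
= 203364531 / 2806 = 72474.886... → 72474.9.

72474.9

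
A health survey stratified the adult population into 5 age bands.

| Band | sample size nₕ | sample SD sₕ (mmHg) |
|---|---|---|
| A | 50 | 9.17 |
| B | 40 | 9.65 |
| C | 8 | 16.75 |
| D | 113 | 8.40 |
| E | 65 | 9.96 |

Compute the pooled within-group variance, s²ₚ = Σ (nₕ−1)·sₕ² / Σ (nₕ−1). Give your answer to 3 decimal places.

88.442

A: (50−1)·9.17² = 49·84.0889 = 4120.3561
B: (40−1)·9.65² = 39·93.1225 = 3631.7775
C: (8−1)·16.75² = 7·280.5625 = 1963.9375
D: (113−1)·8.40² = 112·70.56 = 7902.72
E: (65−1)·9.96² = 64·99.2016 = 6348.9024
Numerator = 23967.6935; denominator = Σ(nₕ−1) = 271.
s²ₚ = 23967.6935/271 = 88.44167... → 88.442.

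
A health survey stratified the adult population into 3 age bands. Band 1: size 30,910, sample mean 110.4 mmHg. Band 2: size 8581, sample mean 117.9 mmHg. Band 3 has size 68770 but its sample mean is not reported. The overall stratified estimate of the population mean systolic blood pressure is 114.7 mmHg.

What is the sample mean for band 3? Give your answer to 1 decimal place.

116.2

Σ Nₕx̄ₕ = N·μ, so 68770·x̄_3 = 108261·114.7 − (30910·110.4 + 8581·117.9).
= 12417536.7 − 4424163.9 = 7993372.8.
x̄_3 = 7993372.8 / 68770 = 116.233... → 116.2.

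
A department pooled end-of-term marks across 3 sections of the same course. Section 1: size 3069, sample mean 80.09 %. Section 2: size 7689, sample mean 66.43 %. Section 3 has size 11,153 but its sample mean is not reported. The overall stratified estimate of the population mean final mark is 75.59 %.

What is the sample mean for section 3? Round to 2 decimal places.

80.67

Σ Nₕx̄ₕ = N·μ, so 11153·x̄_3 = 21911·75.59 − (3069·80.09 + 7689·66.43).
= 1656252.49 − 756576.48 = 899676.01.
x̄_3 = 899676.01 / 11153 = 80.6667... → 80.67.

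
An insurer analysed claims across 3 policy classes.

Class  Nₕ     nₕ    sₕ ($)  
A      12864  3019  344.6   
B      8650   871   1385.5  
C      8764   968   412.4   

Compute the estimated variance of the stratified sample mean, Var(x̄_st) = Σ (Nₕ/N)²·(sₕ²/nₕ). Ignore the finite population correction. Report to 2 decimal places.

201.70

N = 30278; Wₕ = Nₕ/N.
class A: (12864/30278)²·344.6²/3019 = 7.10011
class B: (8650/30278)²·1385.5²/871 = 179.87581
class C: (8764/30278)²·412.4²/968 = 14.72015
Sum = 201.69607 → 201.70.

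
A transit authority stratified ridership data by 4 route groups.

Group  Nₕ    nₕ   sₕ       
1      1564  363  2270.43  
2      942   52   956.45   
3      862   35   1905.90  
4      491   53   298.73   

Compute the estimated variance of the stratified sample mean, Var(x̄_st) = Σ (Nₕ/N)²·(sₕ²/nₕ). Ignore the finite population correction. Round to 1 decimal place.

N = 3859; Wₕ = Nₕ/N.
group 1: (1564/3859)²·2270.43²/363 = 2332.5639
group 2: (942/3859)²·956.45²/52 = 1048.2707
group 3: (862/3859)²·1905.90²/35 = 5178.4186
group 4: (491/3859)²·298.73²/53 = 27.2581
Sum = 8586.5112 → 8586.5.

8586.5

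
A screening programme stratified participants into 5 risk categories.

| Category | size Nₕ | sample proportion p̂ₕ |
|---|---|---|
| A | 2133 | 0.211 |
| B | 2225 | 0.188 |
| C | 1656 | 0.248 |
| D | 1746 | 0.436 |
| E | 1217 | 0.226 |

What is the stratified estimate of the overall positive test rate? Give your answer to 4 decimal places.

0.2579

Wₕ = Nₕ/N with N = 8977: 0.2376, 0.2479, 0.1845, 0.1945, 0.1356.
p̂_st = 0.2376·0.211 + 0.2479·0.188 + 0.1845·0.248 + 0.1945·0.436 + 0.1356·0.226 ≈ 0.257920... → 0.2579.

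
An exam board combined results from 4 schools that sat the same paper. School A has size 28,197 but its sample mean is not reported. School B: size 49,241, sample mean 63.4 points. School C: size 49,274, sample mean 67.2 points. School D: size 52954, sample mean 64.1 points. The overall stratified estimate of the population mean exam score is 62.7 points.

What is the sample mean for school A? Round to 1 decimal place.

51.0

Σ Nₕx̄ₕ = N·μ, so 28197·x̄_A = 179666·62.7 − (49241·63.4 + 49274·67.2 + 52954·64.1).
= 11265058.2 − 9827443.6 = 1437614.6.
x̄_A = 1437614.6 / 28197 = 50.985... → 51.0.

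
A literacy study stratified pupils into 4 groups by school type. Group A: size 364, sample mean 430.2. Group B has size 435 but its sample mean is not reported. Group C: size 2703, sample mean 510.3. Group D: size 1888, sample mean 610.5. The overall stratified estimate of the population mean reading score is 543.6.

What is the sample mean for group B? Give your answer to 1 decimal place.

N = 364 + 435 + 2703 + 1888 = 5390.
Overall total = μ·N = 543.6·5390 = 2930004.
Subtract the known strata: 364·430.2 + 2703·510.3 + 1888·610.5 = 2688557.7.
Remaining total for group B: 2930004 − 2688557.7 = 241446.3.
Divide by its size: 241446.3 / 435 = 555.049... → 555.0.

555.0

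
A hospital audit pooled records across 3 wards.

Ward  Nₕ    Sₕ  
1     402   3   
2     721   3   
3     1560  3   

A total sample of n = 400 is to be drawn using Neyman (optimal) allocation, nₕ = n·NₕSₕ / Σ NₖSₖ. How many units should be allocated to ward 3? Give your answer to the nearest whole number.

Σ NₕSₕ = 402·3 + 721·3 + 1560·3 = 8049.
Share for 3: 4680/8049 = 0.58144.
n_3 = 400 × 0.58144 = 232.575... → 233.

233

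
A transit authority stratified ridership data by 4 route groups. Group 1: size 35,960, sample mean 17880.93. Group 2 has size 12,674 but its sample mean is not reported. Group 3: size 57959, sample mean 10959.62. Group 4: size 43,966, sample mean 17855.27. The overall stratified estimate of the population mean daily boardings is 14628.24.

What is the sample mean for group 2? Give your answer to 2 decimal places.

10981.66

Σ Nₕx̄ₕ = N·μ, so 12674·x̄_2 = 150559·14628.24 − (35960·17880.93 + 57959·10959.62 + 43966·17855.27).
= 2202413186.16 − 2063231659.2 = 139181526.96.
x̄_2 = 139181526.96 / 12674 = 10981.6575... → 10981.66.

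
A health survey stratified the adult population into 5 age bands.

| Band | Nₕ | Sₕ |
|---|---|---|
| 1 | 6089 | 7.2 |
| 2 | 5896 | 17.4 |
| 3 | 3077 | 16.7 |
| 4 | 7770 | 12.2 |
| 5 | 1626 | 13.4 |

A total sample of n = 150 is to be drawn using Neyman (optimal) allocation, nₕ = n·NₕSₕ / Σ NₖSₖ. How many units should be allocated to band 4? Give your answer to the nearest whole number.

45

1: NₕSₕ = 6089·7.2 = 43840.8
2: NₕSₕ = 5896·17.4 = 102590.4
3: NₕSₕ = 3077·16.7 = 51385.9
4: NₕSₕ = 7770·12.2 = 94794
5: NₕSₕ = 1626·13.4 = 21788.4
Σ NₕSₕ = 314399.5.
n_4 = 150·94794/314399.5 = 45.226... → 45.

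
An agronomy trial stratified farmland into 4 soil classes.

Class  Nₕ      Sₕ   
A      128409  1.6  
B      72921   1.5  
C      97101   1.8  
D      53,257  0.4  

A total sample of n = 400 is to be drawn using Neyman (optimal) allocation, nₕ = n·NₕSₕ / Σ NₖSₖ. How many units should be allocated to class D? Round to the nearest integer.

17

A: NₕSₕ = 128409·1.6 = 205454.4
B: NₕSₕ = 72921·1.5 = 109381.5
C: NₕSₕ = 97101·1.8 = 174781.8
D: NₕSₕ = 53257·0.4 = 21302.8
Σ NₕSₕ = 510920.5.
n_D = 400·21302.8/510920.5 = 16.678... → 17.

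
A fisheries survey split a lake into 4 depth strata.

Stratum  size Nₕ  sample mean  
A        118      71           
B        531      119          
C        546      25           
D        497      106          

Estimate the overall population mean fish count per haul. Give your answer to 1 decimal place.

81.5

N = 118 + 531 + 546 + 497 = 1692.
Overall mean = Σ (Nₕ/N)·x̄ₕ — weight by population share, not a simple average.
Σ Nₕx̄ₕ = 118·71 + 531·119 + 546·25 + 497·106 = 8378 + 63189 + 13650 + 52682 = 137899.
Divide by N: 137899 / 1692 = 81.501... → 81.5.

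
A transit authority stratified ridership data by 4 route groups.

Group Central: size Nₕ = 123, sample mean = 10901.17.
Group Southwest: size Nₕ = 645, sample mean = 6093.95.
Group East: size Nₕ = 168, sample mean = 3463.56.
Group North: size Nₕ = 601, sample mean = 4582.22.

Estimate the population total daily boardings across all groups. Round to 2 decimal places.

8607233.96

Estimate total by summing Nₕ·x̄ₕ over strata.
123·10901.17 + 645·6093.95 + 168·3463.56 + 601·4582.22 = 1340843.91 + 3930597.75 + 581878.08 + 2753914.22 = 8607233.96.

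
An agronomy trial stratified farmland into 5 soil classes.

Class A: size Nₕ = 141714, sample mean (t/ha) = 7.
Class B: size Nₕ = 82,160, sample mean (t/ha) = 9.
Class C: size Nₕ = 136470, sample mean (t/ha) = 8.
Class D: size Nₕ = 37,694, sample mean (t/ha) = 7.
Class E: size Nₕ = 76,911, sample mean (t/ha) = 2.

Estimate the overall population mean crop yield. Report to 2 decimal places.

6.82

N = 141714 + 82160 + 136470 + 37694 + 76911 = 474949.
Overall mean = Σ (Nₕ/N)·x̄ₕ — weight by population share, not a simple average.
Σ Nₕx̄ₕ = 141714·7 + 82160·9 + 136470·8 + 37694·7 + 76911·2 = 991998 + 739440 + 1091760 + 263858 + 153822 = 3240878.
Divide by N: 3240878 / 474949 = 6.8236... → 6.82.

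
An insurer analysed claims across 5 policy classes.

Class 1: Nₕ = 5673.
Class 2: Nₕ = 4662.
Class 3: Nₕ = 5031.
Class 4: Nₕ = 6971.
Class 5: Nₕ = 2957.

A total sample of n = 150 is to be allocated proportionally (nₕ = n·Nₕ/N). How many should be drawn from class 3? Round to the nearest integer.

N = 5673 + 4662 + 5031 + 6971 + 2957 = 25294.
n_3 = 150·5031/25294 = 29.835... → 30.

30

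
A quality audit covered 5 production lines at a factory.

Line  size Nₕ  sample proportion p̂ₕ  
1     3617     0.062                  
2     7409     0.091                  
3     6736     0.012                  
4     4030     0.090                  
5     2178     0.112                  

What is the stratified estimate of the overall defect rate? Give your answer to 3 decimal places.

0.066

Wₕ = Nₕ/N with N = 23970: 0.1509, 0.3091, 0.2810, 0.1681, 0.0909.
p̂_st = 0.1509·0.062 + 0.3091·0.091 + 0.2810·0.012 + 0.1681·0.090 + 0.0909·0.112 ≈ 0.06616... → 0.066.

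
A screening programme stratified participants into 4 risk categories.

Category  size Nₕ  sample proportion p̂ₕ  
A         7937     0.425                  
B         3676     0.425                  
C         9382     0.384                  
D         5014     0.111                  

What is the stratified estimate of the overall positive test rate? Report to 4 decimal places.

0.3497

N = 7937 + 3676 + 9382 + 5014 = 26009.
Overall proportion = Σ (Nₕ/N)·p̂ₕ.
Σ Nₕp̂ₕ = 3373.225 + 1562.3 + 3602.688 + 556.554 = 9094.767.
9094.767 / 26009 = 0.349678... → 0.3497.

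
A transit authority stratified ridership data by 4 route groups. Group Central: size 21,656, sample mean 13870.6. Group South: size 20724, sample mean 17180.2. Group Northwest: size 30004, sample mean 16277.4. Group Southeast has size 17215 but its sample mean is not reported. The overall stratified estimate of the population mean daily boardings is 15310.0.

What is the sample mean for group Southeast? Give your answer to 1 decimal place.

N = 21656 + 20724 + 30004 + 17215 = 89599.
Overall total = μ·N = 15310.0·89599 = 1371760690.
Subtract the known strata: 21656·13870.6 + 20724·17180.2 + 30004·16277.4 = 1144811288.
Remaining total for group Southeast: 1371760690 − 1144811288 = 226949402.
Divide by its size: 226949402 / 17215 = 13183.236... → 13183.2.

13183.2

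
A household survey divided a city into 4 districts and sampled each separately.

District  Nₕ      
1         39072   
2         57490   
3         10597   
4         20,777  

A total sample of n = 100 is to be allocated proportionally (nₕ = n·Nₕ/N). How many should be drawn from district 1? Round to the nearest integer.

N = 39072 + 57490 + 10597 + 20777 = 127936.
n_1 = 100·39072/127936 = 30.540... → 31.

31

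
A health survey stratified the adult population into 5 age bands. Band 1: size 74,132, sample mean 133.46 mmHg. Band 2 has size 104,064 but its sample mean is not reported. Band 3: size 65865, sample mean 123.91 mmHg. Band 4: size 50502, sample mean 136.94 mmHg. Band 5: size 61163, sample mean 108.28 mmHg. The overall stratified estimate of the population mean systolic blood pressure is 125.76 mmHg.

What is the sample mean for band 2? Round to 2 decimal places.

126.29

Σ Nₕx̄ₕ = N·μ, so 104064·x̄_2 = 355726·125.76 − (74132·133.46 + 65865·123.91 + 50502·136.94 + 61163·108.28).
= 44736101.76 − 31593462.39 = 13142639.37.
x̄_2 = 13142639.37 / 104064 = 126.2938... → 126.29.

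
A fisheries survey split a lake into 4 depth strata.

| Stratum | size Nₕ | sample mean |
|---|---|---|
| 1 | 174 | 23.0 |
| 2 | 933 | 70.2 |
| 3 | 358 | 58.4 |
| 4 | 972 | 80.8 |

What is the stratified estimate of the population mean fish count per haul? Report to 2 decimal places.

69.32

x̄_st = (Σ Nₕx̄ₕ) / (Σ Nₕ) = (174·23.0 + 933·70.2 + 358·58.4 + 972·80.8) / 2437
= 168943.4 / 2437 = 69.3243... → 69.32.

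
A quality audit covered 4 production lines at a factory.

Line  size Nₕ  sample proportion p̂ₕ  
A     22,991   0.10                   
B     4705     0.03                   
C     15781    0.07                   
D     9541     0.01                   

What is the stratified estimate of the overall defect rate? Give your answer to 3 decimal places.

Wₕ = Nₕ/N with N = 53018: 0.4336, 0.0887, 0.2977, 0.1800.
p̂_st = 0.4336·0.10 + 0.0887·0.03 + 0.2977·0.07 + 0.1800·0.01 ≈ 0.06866... → 0.069.

0.069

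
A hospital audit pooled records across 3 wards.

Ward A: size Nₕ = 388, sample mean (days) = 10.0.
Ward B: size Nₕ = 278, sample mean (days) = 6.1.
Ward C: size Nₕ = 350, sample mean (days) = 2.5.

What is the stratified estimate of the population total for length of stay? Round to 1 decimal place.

6450.8

Estimate total by summing Nₕ·x̄ₕ over strata.
388·10.0 + 278·6.1 + 350·2.5 = 3880 + 1695.8 + 875 = 6450.8.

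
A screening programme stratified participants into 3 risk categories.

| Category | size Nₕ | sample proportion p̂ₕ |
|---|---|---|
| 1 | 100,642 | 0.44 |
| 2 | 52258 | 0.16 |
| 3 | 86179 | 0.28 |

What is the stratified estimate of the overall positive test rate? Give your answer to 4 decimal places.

N = 100642 + 52258 + 86179 = 239079.
Overall proportion = Σ (Nₕ/N)·p̂ₕ.
Σ Nₕp̂ₕ = 44282.48 + 8361.28 + 24130.12 = 76773.88.
76773.88 / 239079 = 0.321123... → 0.3211.

0.3211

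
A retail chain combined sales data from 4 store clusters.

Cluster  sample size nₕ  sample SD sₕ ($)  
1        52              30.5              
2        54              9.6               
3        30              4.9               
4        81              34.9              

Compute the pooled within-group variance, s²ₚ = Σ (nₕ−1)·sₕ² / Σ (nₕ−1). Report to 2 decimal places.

706.41

1: (52−1)·30.5² = 51·930.25 = 47442.75
2: (54−1)·9.6² = 53·92.16 = 4884.48
3: (30−1)·4.9² = 29·24.01 = 696.29
4: (81−1)·34.9² = 80·1218.01 = 97440.8
Numerator = 150464.32; denominator = Σ(nₕ−1) = 213.
s²ₚ = 150464.32/213 = 706.4053... → 706.41.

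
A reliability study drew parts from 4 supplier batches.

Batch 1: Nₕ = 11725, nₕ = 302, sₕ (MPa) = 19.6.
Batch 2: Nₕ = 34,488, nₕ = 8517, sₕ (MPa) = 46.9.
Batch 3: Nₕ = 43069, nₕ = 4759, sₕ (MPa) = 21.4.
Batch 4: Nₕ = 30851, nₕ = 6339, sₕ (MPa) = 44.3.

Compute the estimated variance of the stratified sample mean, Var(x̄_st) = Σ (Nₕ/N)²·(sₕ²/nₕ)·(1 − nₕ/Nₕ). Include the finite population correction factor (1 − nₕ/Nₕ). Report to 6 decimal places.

0.055058

N = 120133; Wₕ = Nₕ/N.
batch 1: (11725/120133)²·19.6²/302·(1 − 302/11725) = 0.011805206
batch 2: (34488/120133)²·46.9²/8517·(1 − 8517/34488) = 0.016028433
batch 3: (43069/120133)²·21.4²/4759·(1 − 4759/43069) = 0.011001810
batch 4: (30851/120133)²·44.3²/6339·(1 − 6339/30851) = 0.016222211
Sum = 0.055057661 → 0.055058.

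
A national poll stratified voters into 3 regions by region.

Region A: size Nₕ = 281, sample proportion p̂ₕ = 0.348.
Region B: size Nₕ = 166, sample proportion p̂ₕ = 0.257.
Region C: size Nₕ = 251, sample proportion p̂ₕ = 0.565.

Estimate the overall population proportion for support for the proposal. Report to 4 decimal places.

N = 281 + 166 + 251 = 698.
Overall proportion = Σ (Nₕ/N)·p̂ₕ.
Σ Nₕp̂ₕ = 97.788 + 42.662 + 141.815 = 282.265.
282.265 / 698 = 0.404391... → 0.4044.

0.4044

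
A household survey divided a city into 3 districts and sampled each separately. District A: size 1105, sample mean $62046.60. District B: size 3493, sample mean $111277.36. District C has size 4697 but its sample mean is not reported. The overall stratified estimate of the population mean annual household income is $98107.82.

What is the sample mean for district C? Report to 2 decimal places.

Σ Nₕx̄ₕ = N·μ, so 4697·x̄_C = 9295·98107.82 − (1105·62046.60 + 3493·111277.36).
= 911912186.9 − 457253311.48 = 454658875.42.
x̄_C = 454658875.42 / 4697 = 96797.7167... → 96797.72.

96797.72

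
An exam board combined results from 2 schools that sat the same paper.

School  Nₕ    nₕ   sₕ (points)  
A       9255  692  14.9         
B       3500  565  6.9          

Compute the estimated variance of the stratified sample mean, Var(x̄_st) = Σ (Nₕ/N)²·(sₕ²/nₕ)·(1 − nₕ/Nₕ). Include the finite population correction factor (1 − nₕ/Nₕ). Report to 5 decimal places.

N = 12755; Wₕ = Nₕ/N.
school A: (9255/12755)²·14.9²/692·(1 − 692/9255) = 0.15628161
school B: (3500/12755)²·6.9²/565·(1 − 565/3500) = 0.00532065
Sum = 0.16160227 → 0.16160.

0.16160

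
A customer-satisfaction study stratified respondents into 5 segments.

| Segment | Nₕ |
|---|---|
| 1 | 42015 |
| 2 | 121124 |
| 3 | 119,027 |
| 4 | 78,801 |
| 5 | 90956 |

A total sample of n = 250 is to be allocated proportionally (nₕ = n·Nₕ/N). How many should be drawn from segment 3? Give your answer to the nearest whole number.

Share of segment 3 = 119027/451923 = 0.26338.
Allocate 250 × 0.26338 = 65.845... → 66.

66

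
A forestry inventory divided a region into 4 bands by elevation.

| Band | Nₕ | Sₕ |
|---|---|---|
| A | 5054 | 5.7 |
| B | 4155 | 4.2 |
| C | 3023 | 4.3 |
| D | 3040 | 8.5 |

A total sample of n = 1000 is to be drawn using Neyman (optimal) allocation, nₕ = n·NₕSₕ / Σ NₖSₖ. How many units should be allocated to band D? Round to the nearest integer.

A: NₕSₕ = 5054·5.7 = 28807.8
B: NₕSₕ = 4155·4.2 = 17451
C: NₕSₕ = 3023·4.3 = 12998.9
D: NₕSₕ = 3040·8.5 = 25840
Σ NₕSₕ = 85097.7.
n_D = 1000·25840/85097.7 = 303.651... → 304.

304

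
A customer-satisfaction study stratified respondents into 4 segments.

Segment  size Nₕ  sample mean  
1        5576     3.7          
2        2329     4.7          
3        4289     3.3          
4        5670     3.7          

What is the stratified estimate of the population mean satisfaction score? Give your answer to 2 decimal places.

3.73

N = 17864; weights Wₕ = Nₕ/N = (0.3121, 0.1304, 0.2401, 0.3174).
x̄_st = Σ Wₕ·x̄ₕ = 0.3121·3.7 + 0.1304·4.7 + 0.2401·3.3 + 0.3174·3.7 ≈ 3.7343...
→ 3.73.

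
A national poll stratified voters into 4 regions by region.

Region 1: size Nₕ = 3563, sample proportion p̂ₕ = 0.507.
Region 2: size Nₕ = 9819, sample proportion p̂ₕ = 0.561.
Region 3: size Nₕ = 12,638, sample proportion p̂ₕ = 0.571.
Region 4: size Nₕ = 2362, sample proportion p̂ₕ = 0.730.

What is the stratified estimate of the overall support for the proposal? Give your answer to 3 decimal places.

N = 3563 + 9819 + 12638 + 2362 = 28382.
Overall proportion = Σ (Nₕ/N)·p̂ₕ.
Σ Nₕp̂ₕ = 1806.441 + 5508.459 + 7216.298 + 1724.26 = 16255.458.
16255.458 / 28382 = 0.57274... → 0.573.

0.573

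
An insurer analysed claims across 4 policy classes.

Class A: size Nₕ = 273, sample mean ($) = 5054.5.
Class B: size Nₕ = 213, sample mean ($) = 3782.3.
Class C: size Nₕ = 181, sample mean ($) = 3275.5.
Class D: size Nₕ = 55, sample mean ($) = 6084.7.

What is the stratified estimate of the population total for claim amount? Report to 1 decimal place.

3113032.4

A: 273·5054.5 = 1379878.5
B: 213·3782.3 = 805629.9
C: 181·3275.5 = 592865.5
D: 55·6084.7 = 334658.5
τ̂ = Σ Nₕx̄ₕ = 3113032.4.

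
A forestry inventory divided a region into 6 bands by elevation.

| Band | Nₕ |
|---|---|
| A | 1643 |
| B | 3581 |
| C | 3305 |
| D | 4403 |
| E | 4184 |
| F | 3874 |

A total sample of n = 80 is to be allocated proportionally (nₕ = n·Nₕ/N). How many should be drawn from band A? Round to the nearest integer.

6

Share of band A = 1643/20990 = 0.07828.
Allocate 80 × 0.07828 = 6.262... → 6.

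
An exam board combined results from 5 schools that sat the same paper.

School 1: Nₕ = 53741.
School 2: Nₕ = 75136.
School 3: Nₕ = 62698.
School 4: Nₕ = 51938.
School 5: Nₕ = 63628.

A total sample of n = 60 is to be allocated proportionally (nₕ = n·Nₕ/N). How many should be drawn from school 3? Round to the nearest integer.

12

N = 53741 + 75136 + 62698 + 51938 + 63628 = 307141.
n_3 = 60·62698/307141 = 12.248... → 12.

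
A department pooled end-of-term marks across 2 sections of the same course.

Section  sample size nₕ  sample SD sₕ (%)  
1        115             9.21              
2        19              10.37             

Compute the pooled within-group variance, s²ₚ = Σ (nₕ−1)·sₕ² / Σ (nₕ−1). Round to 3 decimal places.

Degrees of freedom: 114 + 18 = 132.
Σ(nₕ−1)sₕ² = 114·84.8241 + 18·107.5369 = 11605.6116.
s²ₚ = 11605.6116 / 132 = 87.9213 → 87.921.

87.921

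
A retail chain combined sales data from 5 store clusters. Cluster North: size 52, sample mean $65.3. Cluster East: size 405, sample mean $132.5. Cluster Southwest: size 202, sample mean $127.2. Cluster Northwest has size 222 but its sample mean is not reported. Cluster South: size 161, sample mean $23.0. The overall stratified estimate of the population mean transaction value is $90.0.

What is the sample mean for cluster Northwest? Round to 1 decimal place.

33.0

N = 52 + 405 + 202 + 222 + 161 = 1042.
Overall total = μ·N = 90.0·1042 = 93780.
Subtract the known strata: 52·65.3 + 405·132.5 + 202·127.2 + 161·23.0 = 86455.5.
Remaining total for cluster Northwest: 93780 − 86455.5 = 7324.5.
Divide by its size: 7324.5 / 222 = 32.993... → 33.0.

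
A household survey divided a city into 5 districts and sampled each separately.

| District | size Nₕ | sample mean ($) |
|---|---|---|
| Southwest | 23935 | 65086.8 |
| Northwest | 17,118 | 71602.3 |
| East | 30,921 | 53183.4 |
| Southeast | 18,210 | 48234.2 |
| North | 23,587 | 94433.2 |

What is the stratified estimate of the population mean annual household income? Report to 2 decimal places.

x̄_st = (Σ Nₕx̄ₕ) / (Σ Nₕ) = (23935·65086.8 + 17118·71602.3 + 30921·53183.4 + 18210·48234.2 + 23587·94433.2) / 113771
= 7533765311.2 / 113771 = 66218.6788... → 66218.68.

66218.68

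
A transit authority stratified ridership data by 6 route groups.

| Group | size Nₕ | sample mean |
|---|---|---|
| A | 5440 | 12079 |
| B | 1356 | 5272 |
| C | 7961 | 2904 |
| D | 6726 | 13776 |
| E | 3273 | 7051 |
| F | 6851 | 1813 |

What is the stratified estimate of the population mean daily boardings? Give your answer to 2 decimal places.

x̄_st = (Σ Nₕx̄ₕ) / (Σ Nₕ) = (5440·12079 + 1356·5272 + 7961·2904 + 6726·13776 + 3273·7051 + 6851·1813) / 31607
= 224133498 / 31607 = 7091.2614... → 7091.26.

7091.26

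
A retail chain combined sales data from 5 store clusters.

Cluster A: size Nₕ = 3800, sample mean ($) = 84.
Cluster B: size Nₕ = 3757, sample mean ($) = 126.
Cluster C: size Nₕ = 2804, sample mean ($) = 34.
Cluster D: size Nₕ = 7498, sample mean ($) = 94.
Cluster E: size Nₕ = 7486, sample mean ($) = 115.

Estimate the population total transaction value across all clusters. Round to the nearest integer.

2453620

A: 3800·84 = 319200
B: 3757·126 = 473382
C: 2804·34 = 95336
D: 7498·94 = 704812
E: 7486·115 = 860890
τ̂ = Σ Nₕx̄ₕ = 2453620.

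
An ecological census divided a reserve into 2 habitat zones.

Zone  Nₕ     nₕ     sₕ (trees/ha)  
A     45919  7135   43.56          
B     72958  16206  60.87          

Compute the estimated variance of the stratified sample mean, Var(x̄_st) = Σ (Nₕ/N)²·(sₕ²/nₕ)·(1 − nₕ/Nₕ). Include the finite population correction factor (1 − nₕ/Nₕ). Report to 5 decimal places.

N = 118877; Wₕ = Nₕ/N.
zone A: (45919/118877)²·43.56²/7135·(1 − 7135/45919) = 0.03351437
zone B: (72958/118877)²·60.87²/16206·(1 − 16206/72958) = 0.06698679
Sum = 0.10050117 → 0.10050.

0.10050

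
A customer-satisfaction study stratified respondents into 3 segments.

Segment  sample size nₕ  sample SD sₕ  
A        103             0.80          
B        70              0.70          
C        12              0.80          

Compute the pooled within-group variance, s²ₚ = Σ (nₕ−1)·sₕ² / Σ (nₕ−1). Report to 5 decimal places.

A: (103−1)·0.80² = 102·0.64 = 65.28
B: (70−1)·0.70² = 69·0.49 = 33.81
C: (12−1)·0.80² = 11·0.64 = 7.04
Numerator = 106.13; denominator = Σ(nₕ−1) = 182.
s²ₚ = 106.13/182 = 0.5831319... → 0.58313.

0.58313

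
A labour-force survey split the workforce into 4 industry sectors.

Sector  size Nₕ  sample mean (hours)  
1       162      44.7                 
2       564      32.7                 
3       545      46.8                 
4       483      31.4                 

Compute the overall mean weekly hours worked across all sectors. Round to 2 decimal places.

N = 162 + 564 + 545 + 483 = 1754.
Weight each subgroup mean by Nₕ/N and sum.
Σ Nₕx̄ₕ = 162·44.7 + 564·32.7 + 545·46.8 + 483·31.4 = 7241.4 + 18442.8 + 25506 + 15166.2 = 66356.4.
Divide by N: 66356.4 / 1754 = 37.8315... → 37.83.

37.83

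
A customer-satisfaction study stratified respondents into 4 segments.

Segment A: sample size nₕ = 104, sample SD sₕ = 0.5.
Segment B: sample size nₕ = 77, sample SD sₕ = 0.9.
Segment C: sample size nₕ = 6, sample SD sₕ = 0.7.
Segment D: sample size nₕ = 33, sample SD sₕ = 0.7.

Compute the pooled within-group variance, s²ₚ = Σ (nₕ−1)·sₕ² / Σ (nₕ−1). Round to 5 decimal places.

0.48815

Degrees of freedom: 103 + 76 + 5 + 32 = 216.
Σ(nₕ−1)sₕ² = 103·0.25 + 76·0.81 + 5·0.49 + 32·0.49 = 105.44.
s²ₚ = 105.44 / 216 = 0.4881481... → 0.48815.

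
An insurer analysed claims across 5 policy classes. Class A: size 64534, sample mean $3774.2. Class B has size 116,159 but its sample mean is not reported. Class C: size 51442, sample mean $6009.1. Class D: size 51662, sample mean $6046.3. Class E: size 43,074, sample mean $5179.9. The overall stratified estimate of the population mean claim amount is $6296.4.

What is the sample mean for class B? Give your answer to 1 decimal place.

N = 64534 + 116159 + 51442 + 51662 + 43074 = 326871.
Overall total = μ·N = 6296.4·326871 = 2058110564.4.
Subtract the known strata: 64534·3774.2 + 51442·6009.1 + 51662·6046.3 + 43074·5179.9 = 1088167308.2.
Remaining total for class B: 2058110564.4 − 1088167308.2 = 969943256.2.
Divide by its size: 969943256.2 / 116159 = 8350.134... → 8350.1.

8350.1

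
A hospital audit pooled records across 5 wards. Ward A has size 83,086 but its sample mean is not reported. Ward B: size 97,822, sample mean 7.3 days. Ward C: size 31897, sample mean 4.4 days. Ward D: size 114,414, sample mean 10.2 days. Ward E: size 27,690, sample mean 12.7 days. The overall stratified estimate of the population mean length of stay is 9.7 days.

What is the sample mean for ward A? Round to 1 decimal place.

Σ Nₕx̄ₕ = N·μ, so 83086·x̄_A = 354909·9.7 − (97822·7.3 + 31897·4.4 + 114414·10.2 + 27690·12.7).
= 3442617.3 − 2373133.2 = 1069484.1.
x̄_A = 1069484.1 / 83086 = 12.872... → 12.9.

12.9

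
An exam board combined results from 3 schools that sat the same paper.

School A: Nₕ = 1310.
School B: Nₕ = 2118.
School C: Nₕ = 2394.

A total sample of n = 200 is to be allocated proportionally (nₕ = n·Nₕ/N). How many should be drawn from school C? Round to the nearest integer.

N = 1310 + 2118 + 2394 = 5822.
n_C = 200·2394/5822 = 82.240... → 82.

82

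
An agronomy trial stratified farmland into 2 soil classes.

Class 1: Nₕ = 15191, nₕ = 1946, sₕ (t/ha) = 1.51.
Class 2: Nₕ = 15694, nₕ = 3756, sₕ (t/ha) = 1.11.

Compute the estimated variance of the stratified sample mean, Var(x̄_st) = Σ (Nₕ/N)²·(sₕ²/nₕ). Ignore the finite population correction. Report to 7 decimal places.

N = 30885; Wₕ = Nₕ/N.
class 1: (15191/30885)²·1.51²/1946 = 0.0002834579
class 2: (15694/30885)²·1.11²/3756 = 0.0000847018
Sum = 0.0003681597 → 0.0003682.

0.0003682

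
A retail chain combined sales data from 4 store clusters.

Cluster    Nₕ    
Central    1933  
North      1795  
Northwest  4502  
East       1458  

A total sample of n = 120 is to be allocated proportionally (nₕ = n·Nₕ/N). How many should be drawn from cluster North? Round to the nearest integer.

Share of cluster North = 1795/9688 = 0.18528.
Allocate 120 × 0.18528 = 22.234... → 22.

22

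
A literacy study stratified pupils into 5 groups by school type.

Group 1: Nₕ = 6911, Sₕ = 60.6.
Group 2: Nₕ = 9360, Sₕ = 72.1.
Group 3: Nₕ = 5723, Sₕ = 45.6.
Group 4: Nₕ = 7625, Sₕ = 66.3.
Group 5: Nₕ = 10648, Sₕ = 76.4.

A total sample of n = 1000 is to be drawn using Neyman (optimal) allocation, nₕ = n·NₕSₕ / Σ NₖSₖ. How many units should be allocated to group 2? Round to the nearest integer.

252

1: NₕSₕ = 6911·60.6 = 418806.6
2: NₕSₕ = 9360·72.1 = 674856
3: NₕSₕ = 5723·45.6 = 260968.8
4: NₕSₕ = 7625·66.3 = 505537.5
5: NₕSₕ = 10648·76.4 = 813507.2
Σ NₕSₕ = 2673676.1.
n_2 = 1000·674856/2673676.1 = 252.408... → 252.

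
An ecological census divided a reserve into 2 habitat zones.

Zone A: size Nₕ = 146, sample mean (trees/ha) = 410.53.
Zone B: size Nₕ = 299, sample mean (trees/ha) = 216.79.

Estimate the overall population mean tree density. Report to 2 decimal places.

N = 146 + 299 = 445.
The stratified mean weights each stratum mean by its population share Nₕ/N.
Σ Nₕx̄ₕ = 146·410.53 + 299·216.79 = 59937.38 + 64820.21 = 124757.59.
Divide by N: 124757.59 / 445 = 280.3541... → 280.35.

280.35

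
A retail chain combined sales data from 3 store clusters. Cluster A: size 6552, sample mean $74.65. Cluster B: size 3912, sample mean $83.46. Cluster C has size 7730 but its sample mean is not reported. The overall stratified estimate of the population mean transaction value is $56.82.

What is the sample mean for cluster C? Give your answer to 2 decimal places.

N = 6552 + 3912 + 7730 = 18194.
Overall total = μ·N = 56.82·18194 = 1033783.08.
Subtract the known strata: 6552·74.65 + 3912·83.46 = 815602.32.
Remaining total for cluster C: 1033783.08 − 815602.32 = 218180.76.
Divide by its size: 218180.76 / 7730 = 28.2252... → 28.23.

28.23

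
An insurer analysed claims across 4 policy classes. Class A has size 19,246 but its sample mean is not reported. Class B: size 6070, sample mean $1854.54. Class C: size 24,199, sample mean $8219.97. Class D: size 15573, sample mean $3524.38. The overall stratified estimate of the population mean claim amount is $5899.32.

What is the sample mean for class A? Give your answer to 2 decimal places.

6178.82

Σ Nₕx̄ₕ = N·μ, so 19246·x̄_A = 65088·5899.32 − (6070·1854.54 + 24199·8219.97 + 15573·3524.38).
= 383974940.16 − 265057281.57 = 118917658.59.
x̄_A = 118917658.59 / 19246 = 6178.8246... → 6178.82.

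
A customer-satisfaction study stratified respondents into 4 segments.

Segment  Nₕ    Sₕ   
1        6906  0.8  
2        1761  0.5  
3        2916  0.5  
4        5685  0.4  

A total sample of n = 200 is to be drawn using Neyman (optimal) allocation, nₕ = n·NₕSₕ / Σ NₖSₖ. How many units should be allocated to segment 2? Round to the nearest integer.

Σ NₕSₕ = 6906·0.8 + 1761·0.5 + 2916·0.5 + 5685·0.4 = 10137.3.
Share for 2: 880.5/10137.3 = 0.08686.
n_2 = 200 × 0.08686 = 17.371... → 17.

17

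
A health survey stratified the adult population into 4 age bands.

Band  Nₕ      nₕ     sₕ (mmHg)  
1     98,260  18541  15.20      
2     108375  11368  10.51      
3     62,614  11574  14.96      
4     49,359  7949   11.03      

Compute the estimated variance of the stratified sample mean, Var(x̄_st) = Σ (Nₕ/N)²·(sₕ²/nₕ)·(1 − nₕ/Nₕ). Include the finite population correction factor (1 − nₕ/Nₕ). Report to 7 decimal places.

N = 318608. Term for each stratum: Wₕ²sₕ²/nₕ·(1−nₕ/Nₕ).
Var(x̄_st) = 0.0009615664 + 0.0010063295 + 0.0006087633 + 0.0003081745 = 0.0028848337 → 0.0028848.

0.0028848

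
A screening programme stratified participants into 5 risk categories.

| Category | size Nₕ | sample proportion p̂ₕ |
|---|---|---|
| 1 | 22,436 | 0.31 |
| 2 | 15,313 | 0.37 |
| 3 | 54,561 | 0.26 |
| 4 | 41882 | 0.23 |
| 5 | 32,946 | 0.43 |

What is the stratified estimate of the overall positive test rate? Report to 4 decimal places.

Wₕ = Nₕ/N with N = 167138: 0.1342, 0.0916, 0.3264, 0.2506, 0.1971.
p̂_st = 0.1342·0.31 + 0.0916·0.37 + 0.3264·0.26 + 0.2506·0.23 + 0.1971·0.43 ≈ 0.302783... → 0.3028.

0.3028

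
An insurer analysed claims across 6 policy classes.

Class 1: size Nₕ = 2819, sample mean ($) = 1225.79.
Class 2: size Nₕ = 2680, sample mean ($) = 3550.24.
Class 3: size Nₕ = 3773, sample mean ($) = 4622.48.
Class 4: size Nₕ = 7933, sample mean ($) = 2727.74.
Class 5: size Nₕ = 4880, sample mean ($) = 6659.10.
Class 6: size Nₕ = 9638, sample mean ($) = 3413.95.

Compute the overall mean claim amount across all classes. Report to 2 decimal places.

3702.36

N = 2819 + 2680 + 3773 + 7933 + 4880 + 9638 = 31723.
Weight each subgroup mean by Nₕ/N and sum.
Σ Nₕx̄ₕ = 2819·1225.79 + 2680·3550.24 + 3773·4622.48 + 7933·2727.74 + 4880·6659.10 + 9638·3413.95 = 3455502.01 + 9514643.2 + 17440617.04 + 21639161.42 + 32496408 + 32903650.1 = 117449981.77.
Divide by N: 117449981.77 / 31723 = 3702.3605... → 3702.36.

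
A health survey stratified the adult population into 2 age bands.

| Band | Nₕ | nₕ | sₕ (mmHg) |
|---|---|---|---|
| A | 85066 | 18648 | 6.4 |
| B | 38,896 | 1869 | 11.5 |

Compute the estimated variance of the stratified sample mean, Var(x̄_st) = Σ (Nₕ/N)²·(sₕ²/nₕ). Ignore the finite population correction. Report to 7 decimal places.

0.0080009

N = 123962. Term for each stratum: Wₕ²sₕ²/nₕ.
Var(x̄_st) = 0.0010343382 + 0.0069665717 = 0.0080009099 → 0.0080009.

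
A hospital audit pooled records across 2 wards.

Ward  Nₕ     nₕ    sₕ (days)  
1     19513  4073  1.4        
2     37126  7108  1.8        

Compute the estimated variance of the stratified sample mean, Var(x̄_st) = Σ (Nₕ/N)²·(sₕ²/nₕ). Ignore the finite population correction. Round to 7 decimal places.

N = 56639; Wₕ = Nₕ/N.
ward 1: (19513/56639)²·1.4²/4073 = 0.0000571161
ward 2: (37126/56639)²·1.8²/7108 = 0.0001958496
Sum = 0.0002529657 → 0.0002530.

0.0002530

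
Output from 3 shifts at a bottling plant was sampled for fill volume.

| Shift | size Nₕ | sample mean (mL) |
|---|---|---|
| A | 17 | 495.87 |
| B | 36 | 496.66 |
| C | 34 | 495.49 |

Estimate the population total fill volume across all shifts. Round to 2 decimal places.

43156.21

Population total = Σ Nₕ·x̄ₕ (each stratum's size times its mean).
17·495.87 + 36·496.66 + 34·495.49 = 8429.79 + 17879.76 + 16846.66 = 43156.21.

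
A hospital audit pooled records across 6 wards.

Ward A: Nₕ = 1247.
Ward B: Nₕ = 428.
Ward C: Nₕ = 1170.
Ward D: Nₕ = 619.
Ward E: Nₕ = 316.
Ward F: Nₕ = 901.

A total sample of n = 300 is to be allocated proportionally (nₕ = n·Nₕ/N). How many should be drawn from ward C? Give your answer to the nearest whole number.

N = 1247 + 428 + 1170 + 619 + 316 + 901 = 4681.
n_C = 300·1170/4681 = 74.984... → 75.

75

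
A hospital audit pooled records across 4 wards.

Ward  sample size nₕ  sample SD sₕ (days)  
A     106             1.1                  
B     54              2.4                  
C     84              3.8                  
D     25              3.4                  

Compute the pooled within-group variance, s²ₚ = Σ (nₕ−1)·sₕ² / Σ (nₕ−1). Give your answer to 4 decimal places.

7.2011

A: (106−1)·1.1² = 105·1.21 = 127.05
B: (54−1)·2.4² = 53·5.76 = 305.28
C: (84−1)·3.8² = 83·14.44 = 1198.52
D: (25−1)·3.4² = 24·11.56 = 277.44
Numerator = 1908.29; denominator = Σ(nₕ−1) = 265.
s²ₚ = 1908.29/265 = 7.201094... → 7.2011.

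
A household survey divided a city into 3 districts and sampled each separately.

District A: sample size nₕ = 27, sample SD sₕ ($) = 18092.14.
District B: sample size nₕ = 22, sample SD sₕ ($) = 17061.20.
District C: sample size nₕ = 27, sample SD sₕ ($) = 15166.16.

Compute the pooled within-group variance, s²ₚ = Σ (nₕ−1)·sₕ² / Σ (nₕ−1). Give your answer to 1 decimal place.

A: (27−1)·18092.14² = 26·327325529.7796 = 8510463774.2696
B: (22−1)·17061.20² = 21·291084545.44 = 6112775454.24
C: (27−1)·15166.16² = 26·230012409.1456 = 5980322637.7856
Numerator = 20603561866.2952; denominator = Σ(nₕ−1) = 73.
s²ₚ = 20603561866.2952/73 = 282240573.511... → 282240573.5.

282240573.5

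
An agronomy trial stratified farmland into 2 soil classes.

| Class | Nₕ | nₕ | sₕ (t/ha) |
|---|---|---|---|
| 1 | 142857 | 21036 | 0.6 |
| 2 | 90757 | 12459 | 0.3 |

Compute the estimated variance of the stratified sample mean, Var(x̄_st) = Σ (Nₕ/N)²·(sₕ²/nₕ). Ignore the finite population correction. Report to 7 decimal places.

N = 233614. Term for each stratum: Wₕ²sₕ²/nₕ.
Var(x̄_st) = 0.0000063995 + 0.0000010902 = 0.0000074897 → 0.0000075.

0.0000075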